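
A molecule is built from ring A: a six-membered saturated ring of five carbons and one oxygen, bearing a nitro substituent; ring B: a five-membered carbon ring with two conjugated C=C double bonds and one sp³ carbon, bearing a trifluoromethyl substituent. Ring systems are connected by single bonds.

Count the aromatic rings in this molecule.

0

Ring A has only sp³ atoms, so it is not fully conjugated — not aromatic (tetrahydropyran).
Ring B has one sp³ carbon, so it is not fully conjugated — not aromatic (cyclopentadiene).
No ring is aromatic. Total: 0.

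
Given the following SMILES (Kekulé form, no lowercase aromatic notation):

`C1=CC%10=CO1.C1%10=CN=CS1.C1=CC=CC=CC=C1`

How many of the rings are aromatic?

2

The SMILES encodes a five-membered ring of four carbons and one oxygen, with two C=C double bonds; a five-membered ring with a sulfur at position 1 and a nitrogen at position 3 (in a C=N bond), with two double bonds; an eight-membered carbon ring with four alternating C=C double bonds.
The 5-membered ring with one oxygen is fully conjugated (every ring atom contributes a p orbital); 2 ring double bonds (4 π electrons) plus a heteroatom lone pair (2) give 6 π electrons. 6 = 4(1)+2, so it is aromatic (furan).
The 5-membered ring with one sulfur and one =N– is planar and fully conjugated; 2 ring double bonds (4 π electrons) plus a heteroatom lone pair (2) give 6 π electrons. 6 = 4(1)+2, so it is aromatic (thiazole).
The 8-membered ring has only sp² ring atoms; a planar conformation would have a fully conjugated π system of 8 electrons. But 8 = 4(2), which is 4n not 4n+2, so it is not aromatic (cyclooctatetraene) — cyclooctatetraene distorts into a non-planar tub to avoid antiaromaticity.
2 of the 3 rings are aromatic. Total: 2.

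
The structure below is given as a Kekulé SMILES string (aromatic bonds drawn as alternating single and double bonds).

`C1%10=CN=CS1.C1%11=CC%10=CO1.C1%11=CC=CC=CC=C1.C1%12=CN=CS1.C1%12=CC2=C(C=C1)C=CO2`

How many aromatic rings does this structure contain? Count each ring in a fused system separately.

5

The SMILES encodes a five-membered ring with a sulfur at position 1 and a nitrogen at position 3 (in a C=N bond), with two double bonds; a five-membered ring of four carbons and one oxygen, with two C=C double bonds; an eight-membered carbon ring with four alternating C=C double bonds; a five-membered ring with a sulfur at position 1 and a nitrogen at position 3 (in a C=N bond), with two double bonds; a six-membered carbon ring with three alternating C=C double bonds, fused to a five-membered ring containing one oxygen and two C=C double bonds.
The 5-membered ring with one sulfur and one =N– has a continuous p-orbital overlap around the ring; 2 ring double bonds (4 π electrons) plus a heteroatom lone pair (2) give 6 π electrons. Since 6 = 4n+2 (n=1), it is aromatic (thiazole).
The 5-membered ring with one oxygen is fully conjugated (every ring atom contributes a p orbital); 2 ring double bonds (4 π electrons) plus a heteroatom lone pair (2) give 6 π electrons. Since 6 = 4n+2 (n=1), it is aromatic (furan).
The 8-membered ring has only sp² ring atoms; a planar conformation would have a fully conjugated π system of 8 electrons. But 8 = 4(2), which is 4n not 4n+2, so it is not aromatic (cyclooctatetraene) — cyclooctatetraene distorts into a non-planar tub to avoid antiaromaticity.
The second 5-membered ring with one sulfur and one =N– is fully conjugated (every ring atom contributes a p orbital); 2 ring double bonds (4 π electrons) plus a heteroatom lone pair (2) give 6 π electrons. Since 6 = 4n+2 (n=1), it is aromatic (thiazole).
The fused 6/5-membered bicyclic (with one oxygen) is a single π system with 9 sp² atoms and 10 π electrons from ring double bonds plus a heteroatom lone pair. 10 = 4(2)+2, so the system is aromatic and both rings count as aromatic (benzofuran).
5 of the 6 rings are aromatic. Total: 5.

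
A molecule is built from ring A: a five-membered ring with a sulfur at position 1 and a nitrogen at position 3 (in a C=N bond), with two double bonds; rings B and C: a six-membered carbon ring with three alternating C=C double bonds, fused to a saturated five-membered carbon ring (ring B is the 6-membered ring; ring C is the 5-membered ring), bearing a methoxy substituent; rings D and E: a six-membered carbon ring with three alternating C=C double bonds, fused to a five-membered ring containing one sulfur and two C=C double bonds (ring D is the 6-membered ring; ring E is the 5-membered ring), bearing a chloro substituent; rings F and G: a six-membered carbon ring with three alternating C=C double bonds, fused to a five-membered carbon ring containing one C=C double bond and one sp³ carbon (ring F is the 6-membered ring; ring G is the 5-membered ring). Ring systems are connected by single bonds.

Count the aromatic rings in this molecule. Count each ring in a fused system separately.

5

Ring A is fully conjugated (every ring atom contributes a p orbital); 2 ring double bonds (4 π electrons) plus a heteroatom lone pair (2) give 6 π electrons. Since 6 = 4n+2 (n=1), ring A is aromatic (thiazole).
Ring B has a continuous p-orbital overlap around the ring; 3 ring double bonds give 6 π electrons. Since 6 = 4n+2 (n=1), ring B is aromatic (benzene ring).
Ring C has three sp³ carbons, so it is not fully conjugated — not aromatic (cyclopentane ring).
Rings D and E form a fused bicyclic system (with one sulfur) with 9 sp² atoms and 10 π electrons from ring double bonds plus a heteroatom lone pair. 10 = 4(2)+2, so the system is aromatic and both rings count as aromatic (benzothiophene).
Ring F is planar and fully conjugated; 3 ring double bonds give 6 π electrons. Since 6 = 4n+2 (n=1), ring F is aromatic (benzene ring).
Ring G has one sp³ carbon, so it is not fully conjugated — not aromatic (cyclopentene ring).
Aromatic: A, B, D, E, F. Total: 5.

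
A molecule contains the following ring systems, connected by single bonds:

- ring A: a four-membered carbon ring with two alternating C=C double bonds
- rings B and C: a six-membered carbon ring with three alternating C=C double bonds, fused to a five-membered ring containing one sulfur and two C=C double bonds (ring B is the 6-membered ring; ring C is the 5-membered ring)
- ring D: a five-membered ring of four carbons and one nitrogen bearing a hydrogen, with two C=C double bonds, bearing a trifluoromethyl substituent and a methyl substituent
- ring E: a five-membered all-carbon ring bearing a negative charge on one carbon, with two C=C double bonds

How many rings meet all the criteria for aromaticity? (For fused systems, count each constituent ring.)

4

Ring A has only sp² ring atoms; a planar conformation would have a fully conjugated π system of 4 electrons. But 4 = 4(1), which is 4n not 4n+2, so ring A is not aromatic (cyclobutadiene) — cyclobutadiene is antiaromatic and distorts to a rectangle.
Rings B and C form a fused bicyclic system (with one sulfur) with 9 sp² atoms and 10 π electrons from ring double bonds plus a heteroatom lone pair. 10 = 4(2)+2, so the system is aromatic and both rings count as aromatic (benzothiophene).
Ring D is planar and fully conjugated; 2 ring double bonds (4 π electrons) plus a heteroatom lone pair (2) give 6 π electrons. That satisfies 4n+2 with n=1, so ring D is aromatic (pyrrole).
Ring E is planar and fully conjugated; 2 ring double bonds (4 π electrons) plus the carbanion lone pair (2) give 6 π electrons. That satisfies 4n+2 with n=1, so ring E is aromatic (cyclopentadienyl anion).
Aromatic: B, C, D, E. Total: 4.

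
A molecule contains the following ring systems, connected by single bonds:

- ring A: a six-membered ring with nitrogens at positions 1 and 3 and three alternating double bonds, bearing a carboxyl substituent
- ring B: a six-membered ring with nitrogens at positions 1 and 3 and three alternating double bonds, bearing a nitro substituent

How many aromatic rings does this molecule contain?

2

Ring A is planar and fully conjugated; 3 ring double bonds give 6 π electrons. That satisfies 4n+2 with n=1, so ring A is aromatic (pyrimidine).
Ring B is fully conjugated (every ring atom contributes a p orbital); 3 ring double bonds give 6 π electrons. That satisfies 4n+2 with n=1, so ring B is aromatic (pyrimidine).
Aromatic: A, B. Total: 2.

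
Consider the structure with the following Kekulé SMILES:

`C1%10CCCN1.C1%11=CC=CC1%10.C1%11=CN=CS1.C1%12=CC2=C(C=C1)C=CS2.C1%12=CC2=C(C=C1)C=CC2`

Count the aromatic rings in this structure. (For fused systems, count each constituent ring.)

4

The SMILES encodes a five-membered saturated ring of four carbons and one N–H nitrogen; a five-membered carbon ring with two conjugated C=C double bonds and one sp³ carbon; a five-membered ring with a sulfur at position 1 and a nitrogen at position 3 (in a C=N bond), with two double bonds; a six-membered carbon ring with three alternating C=C double bonds, fused to a five-membered ring containing one sulfur and two C=C double bonds; a six-membered carbon ring with three alternating C=C double bonds, fused to a five-membered carbon ring containing one C=C double bond and one sp³ carbon.
The 5-membered ring with one N–H has only sp³ atoms, so it is not fully conjugated — not aromatic (pyrrolidine).
The 5-membered ring has one sp³ carbon, so it is not fully conjugated — not aromatic (cyclopentadiene).
The 5-membered ring with one sulfur and one =N– has a continuous p-orbital overlap around the ring; 2 ring double bonds (4 π electrons) plus a heteroatom lone pair (2) give 6 π electrons. 6 = 4(1)+2, so it is aromatic (thiazole).
The fused 6/5-membered bicyclic (with one sulfur) is a single π system with 9 sp² atoms and 10 π electrons from ring double bonds plus a heteroatom lone pair. 10 = 4(2)+2, so the system is aromatic and both rings count as aromatic (benzothiophene).
The 6-membered ring has a continuous p-orbital overlap around the ring; 3 ring double bonds give 6 π electrons. 6 = 4(1)+2, so it is aromatic (benzene ring).
The second 5-membered ring has one sp³ carbon, so it is not fully conjugated — not aromatic (cyclopentene ring).
4 of the 7 rings are aromatic. Total: 4.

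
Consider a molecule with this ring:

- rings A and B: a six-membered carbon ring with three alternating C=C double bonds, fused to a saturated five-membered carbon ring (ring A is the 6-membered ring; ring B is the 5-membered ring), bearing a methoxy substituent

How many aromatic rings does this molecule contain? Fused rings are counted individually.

1

Ring A is planar and fully conjugated; 3 ring double bonds give 6 π electrons. 6 = 4(1)+2, so ring A is aromatic (benzene ring).
Ring B has three sp³ carbons, so it is not fully conjugated — not aromatic (cyclopentane ring).
Aromatic: A. Total: 1.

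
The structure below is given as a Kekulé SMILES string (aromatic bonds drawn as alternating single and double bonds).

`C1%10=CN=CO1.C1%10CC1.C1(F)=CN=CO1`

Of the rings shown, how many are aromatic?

The SMILES encodes a five-membered ring with an oxygen at position 1 and a nitrogen at position 3 (in a C=N bond), with two double bonds; a three-membered saturated carbon ring; a five-membered ring with an oxygen at position 1 and a nitrogen at position 3 (in a C=N bond), with two double bonds.
The 5-membered ring with one oxygen and one =N– has a continuous p-orbital overlap around the ring; 2 ring double bonds (4 π electrons) plus a heteroatom lone pair (2) give 6 π electrons. That satisfies 4n+2 with n=1, so it is aromatic (oxazole).
The 3-membered ring has only sp³ atoms, so it is not fully conjugated — not aromatic (cyclopropane).
The second 5-membered ring with one oxygen and one =N– is fully conjugated (every ring atom contributes a p orbital); 2 ring double bonds (4 π electrons) plus a heteroatom lone pair (2) give 6 π electrons. Since 6 = 4n+2 (n=1), it is aromatic (oxazole).
2 of the 3 rings are aromatic. Total: 2.

2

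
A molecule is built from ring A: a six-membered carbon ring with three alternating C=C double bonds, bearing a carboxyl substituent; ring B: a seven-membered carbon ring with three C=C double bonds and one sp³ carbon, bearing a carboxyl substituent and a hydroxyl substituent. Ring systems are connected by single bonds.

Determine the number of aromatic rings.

1

Ring A is planar and fully conjugated; 3 ring double bonds give 6 π electrons. That satisfies 4n+2 with n=1, so ring A is aromatic (benzene).
Ring B has one sp³ carbon, so it is not fully conjugated — not aromatic (cycloheptatriene).
Aromatic: A. Total: 1.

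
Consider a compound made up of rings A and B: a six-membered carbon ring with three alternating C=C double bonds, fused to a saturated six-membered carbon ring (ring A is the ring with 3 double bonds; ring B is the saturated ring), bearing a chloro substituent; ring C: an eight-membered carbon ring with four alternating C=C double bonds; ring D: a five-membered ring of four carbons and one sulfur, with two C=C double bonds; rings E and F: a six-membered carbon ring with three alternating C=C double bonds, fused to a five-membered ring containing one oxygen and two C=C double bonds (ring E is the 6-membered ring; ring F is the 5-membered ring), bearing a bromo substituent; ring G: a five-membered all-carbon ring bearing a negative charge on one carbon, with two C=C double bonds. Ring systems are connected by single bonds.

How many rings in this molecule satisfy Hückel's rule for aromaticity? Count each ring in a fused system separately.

Ring A is fully conjugated (every ring atom contributes a p orbital); 3 ring double bonds give 6 π electrons. That satisfies 4n+2 with n=1, so ring A is aromatic (benzene ring).
Ring B has four sp³ carbons, so it is not fully conjugated — not aromatic (cyclohexane ring).
Ring C has only sp² ring atoms; a planar conformation would have a fully conjugated π system of 8 electrons. But 8 = 4(2), which is 4n not 4n+2, so ring C is not aromatic (cyclooctatetraene) — cyclooctatetraene distorts into a non-planar tub to avoid antiaromaticity.
Ring D is fully conjugated (every ring atom contributes a p orbital); 2 ring double bonds (4 π electrons) plus a heteroatom lone pair (2) give 6 π electrons. Since 6 = 4n+2 (n=1), ring D is aromatic (thiophene).
Rings E and F form a fused bicyclic system (with one oxygen) with 9 sp² atoms and 10 π electrons from ring double bonds plus a heteroatom lone pair. 10 = 4(2)+2, so the system is aromatic and both rings count as aromatic (benzofuran).
Ring G is fully conjugated (every ring atom contributes a p orbital); 2 ring double bonds (4 π electrons) plus the carbanion lone pair (2) give 6 π electrons. That satisfies 4n+2 with n=1, so ring G is aromatic (cyclopentadienyl anion).
Aromatic: A, D, E, F, G. Total: 5.

5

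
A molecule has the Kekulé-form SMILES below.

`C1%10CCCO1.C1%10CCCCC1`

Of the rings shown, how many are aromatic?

0

The SMILES encodes a five-membered saturated ring of four carbons and one oxygen; a six-membered saturated carbon ring.
The 5-membered ring with one oxygen has only sp³ atoms, so it is not fully conjugated — not aromatic (tetrahydrofuran).
The 6-membered ring has only sp³ atoms, so it is not fully conjugated — not aromatic (cyclohexane).
None of the rings are aromatic. Total: 0.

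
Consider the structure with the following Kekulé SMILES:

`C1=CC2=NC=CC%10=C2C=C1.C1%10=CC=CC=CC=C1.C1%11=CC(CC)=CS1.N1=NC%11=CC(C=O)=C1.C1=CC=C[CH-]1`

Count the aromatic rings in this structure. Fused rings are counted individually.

5

The SMILES encodes two fused six-membered rings, each with three alternating double bonds; one ring is all carbon and the other has one ring nitrogen; an eight-membered carbon ring with four alternating C=C double bonds; a five-membered ring of four carbons and one sulfur, with two C=C double bonds; a six-membered ring with two adjacent nitrogens and three alternating double bonds; a five-membered all-carbon ring bearing a negative charge on one carbon, with two C=C double bonds.
The fused 6/6-membered bicyclic (with one nitrogen) is a single π system with 10 sp² atoms and 10 π electrons from ring double bonds. 10 = 4(2)+2, so the system is aromatic and both rings count as aromatic (quinoline).
The 8-membered ring has only sp² ring atoms; a planar conformation would have a fully conjugated π system of 8 electrons. But 8 = 4(2), which is 4n not 4n+2, so it is not aromatic (cyclooctatetraene) — cyclooctatetraene distorts into a non-planar tub to avoid antiaromaticity.
The 5-membered ring with one sulfur is fully conjugated (every ring atom contributes a p orbital); 2 ring double bonds (4 π electrons) plus a heteroatom lone pair (2) give 6 π electrons. 6 = 4(1)+2, so it is aromatic (thiophene).
The 6-membered ring with two nitrogens (1,2) is fully conjugated (every ring atom contributes a p orbital); 3 ring double bonds give 6 π electrons. Since 6 = 4n+2 (n=1), it is aromatic (pyridazine).
The 5-membered ring is fully conjugated (every ring atom contributes a p orbital); 2 ring double bonds (4 π electrons) plus the carbanion lone pair (2) give 6 π electrons. Since 6 = 4n+2 (n=1), it is aromatic (cyclopentadienyl anion).
5 of the 6 rings are aromatic. Total: 5.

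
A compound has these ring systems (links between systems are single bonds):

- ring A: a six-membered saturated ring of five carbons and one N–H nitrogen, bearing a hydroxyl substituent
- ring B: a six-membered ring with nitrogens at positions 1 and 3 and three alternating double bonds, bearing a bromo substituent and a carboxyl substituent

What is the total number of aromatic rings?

1

Ring A has only sp³ atoms, so it is not fully conjugated — not aromatic (piperidine).
Ring B is planar and fully conjugated; 3 ring double bonds give 6 π electrons. Since 6 = 4n+2 (n=1), ring B is aromatic (pyrimidine).
Aromatic: B. Total: 1.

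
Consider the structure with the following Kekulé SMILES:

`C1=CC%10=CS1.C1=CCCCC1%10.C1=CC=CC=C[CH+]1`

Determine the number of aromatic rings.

The SMILES encodes a five-membered ring of four carbons and one sulfur, with two C=C double bonds; a six-membered carbon ring with one C=C double bond; a seven-membered all-carbon ring bearing a positive charge on one carbon, with three C=C double bonds.
The 5-membered ring with one sulfur is fully conjugated (every ring atom contributes a p orbital); 2 ring double bonds (4 π electrons) plus a heteroatom lone pair (2) give 6 π electrons. 6 = 4(1)+2, so it is aromatic (thiophene).
The 6-membered ring has four sp³ carbons, so it is not fully conjugated — not aromatic (cyclohexene).
The 7-membered ring is planar and fully conjugated; 3 ring double bonds (6 π electrons) plus the carbocation's empty p orbital (0, but keeps the ring conjugated) give 6 π electrons. Since 6 = 4n+2 (n=1), it is aromatic (tropylium cation).
2 of the 3 rings are aromatic. Total: 2.

2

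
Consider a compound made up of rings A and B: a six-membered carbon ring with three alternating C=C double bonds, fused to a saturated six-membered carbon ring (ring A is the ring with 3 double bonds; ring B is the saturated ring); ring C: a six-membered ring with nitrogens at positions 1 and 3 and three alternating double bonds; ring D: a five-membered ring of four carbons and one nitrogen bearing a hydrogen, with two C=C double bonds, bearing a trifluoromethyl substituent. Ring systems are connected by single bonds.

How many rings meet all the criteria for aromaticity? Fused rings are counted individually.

Ring A has a continuous p-orbital overlap around the ring; 3 ring double bonds give 6 π electrons. That satisfies 4n+2 with n=1, so ring A is aromatic (benzene ring).
Ring B has four sp³ carbons, so it is not fully conjugated — not aromatic (cyclohexane ring).
Ring C is planar and fully conjugated; 3 ring double bonds give 6 π electrons. 6 = 4(1)+2, so ring C is aromatic (pyrimidine).
Ring D is fully conjugated (every ring atom contributes a p orbital); 2 ring double bonds (4 π electrons) plus a heteroatom lone pair (2) give 6 π electrons. That satisfies 4n+2 with n=1, so ring D is aromatic (pyrrole).
Aromatic: A, C, D. Total: 3.

3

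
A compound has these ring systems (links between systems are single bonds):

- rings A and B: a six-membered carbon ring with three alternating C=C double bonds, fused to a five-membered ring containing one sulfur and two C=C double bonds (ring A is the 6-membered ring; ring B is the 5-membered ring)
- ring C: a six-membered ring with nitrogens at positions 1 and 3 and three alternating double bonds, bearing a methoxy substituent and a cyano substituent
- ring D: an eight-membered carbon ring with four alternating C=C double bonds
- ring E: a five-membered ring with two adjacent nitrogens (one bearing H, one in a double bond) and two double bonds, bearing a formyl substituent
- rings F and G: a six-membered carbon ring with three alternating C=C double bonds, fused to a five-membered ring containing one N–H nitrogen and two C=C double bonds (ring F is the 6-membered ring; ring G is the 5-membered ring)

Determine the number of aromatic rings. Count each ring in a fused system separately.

Rings A and B form a fused bicyclic system (with one sulfur) with 9 sp² atoms and 10 π electrons from ring double bonds plus a heteroatom lone pair. 10 = 4(2)+2, so the system is aromatic and both rings count as aromatic (benzothiophene).
Ring C is fully conjugated (every ring atom contributes a p orbital); 3 ring double bonds give 6 π electrons. 6 = 4(1)+2, so ring C is aromatic (pyrimidine).
Ring D has only sp² ring atoms; a planar conformation would have a fully conjugated π system of 8 electrons. But 8 = 4(2), which is 4n not 4n+2, so ring D is not aromatic (cyclooctatetraene) — cyclooctatetraene distorts into a non-planar tub to avoid antiaromaticity.
Ring E has a continuous p-orbital overlap around the ring; 2 ring double bonds (4 π electrons) plus a heteroatom lone pair (2) give 6 π electrons. Since 6 = 4n+2 (n=1), ring E is aromatic (pyrazole).
Rings F and G form a fused bicyclic system (with one N–H) with 9 sp² atoms and 10 π electrons from ring double bonds plus a heteroatom lone pair. 10 = 4(2)+2, so the system is aromatic and both rings count as aromatic (indole).
Aromatic: A, B, C, E, F, G. Total: 6.

6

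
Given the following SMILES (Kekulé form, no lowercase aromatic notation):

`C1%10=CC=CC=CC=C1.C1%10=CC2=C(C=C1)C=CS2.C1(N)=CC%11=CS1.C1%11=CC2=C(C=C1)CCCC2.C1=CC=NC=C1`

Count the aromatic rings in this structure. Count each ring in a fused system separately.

The SMILES encodes an eight-membered carbon ring with four alternating C=C double bonds; a six-membered carbon ring with three alternating C=C double bonds, fused to a five-membered ring containing one sulfur and two C=C double bonds; a five-membered ring of four carbons and one sulfur, with two C=C double bonds; a six-membered carbon ring with three alternating C=C double bonds, fused to a saturated six-membered carbon ring; a six-membered ring of five carbons and one nitrogen with three alternating double bonds.
The 8-membered ring has only sp² ring atoms; a planar conformation would have a fully conjugated π system of 8 electrons. But 8 = 4(2), which is 4n not 4n+2, so it is not aromatic (cyclooctatetraene) — cyclooctatetraene distorts into a non-planar tub to avoid antiaromaticity.
The fused 6/5-membered bicyclic (with one sulfur) is a single π system with 9 sp² atoms and 10 π electrons from ring double bonds plus a heteroatom lone pair. 10 = 4(2)+2, so the system is aromatic and both rings count as aromatic (benzothiophene).
The 5-membered ring with one sulfur is fully conjugated (every ring atom contributes a p orbital); 2 ring double bonds (4 π electrons) plus a heteroatom lone pair (2) give 6 π electrons. 6 = 4(1)+2, so it is aromatic (thiophene).
The 6-membered ring is fully conjugated (every ring atom contributes a p orbital); 3 ring double bonds give 6 π electrons. Since 6 = 4n+2 (n=1), it is aromatic (benzene ring).
The second 6-membered ring has four sp³ carbons, so it is not fully conjugated — not aromatic (cyclohexane ring).
The 6-membered ring with one nitrogen is planar and fully conjugated; 3 ring double bonds give 6 π electrons. That satisfies 4n+2 with n=1, so it is aromatic (pyridine).
5 of the 7 rings are aromatic. Total: 5.

5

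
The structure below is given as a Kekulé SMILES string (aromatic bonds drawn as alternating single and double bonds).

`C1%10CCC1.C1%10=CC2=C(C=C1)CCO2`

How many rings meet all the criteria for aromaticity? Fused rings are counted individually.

The SMILES encodes a four-membered saturated carbon ring; a six-membered carbon ring with three alternating C=C double bonds, fused to a five-membered ring containing one oxygen and two sp³ carbons.
The 4-membered ring has only sp³ atoms, so it is not fully conjugated — not aromatic (cyclobutane).
The 6-membered ring is fully conjugated (every ring atom contributes a p orbital); 3 ring double bonds give 6 π electrons. 6 = 4(1)+2, so it is aromatic (benzene ring).
The 5-membered ring with one oxygen has two sp³ carbons, so it is not fully conjugated — not aromatic (oxolane ring).
1 of the 3 rings is aromatic. Total: 1.

1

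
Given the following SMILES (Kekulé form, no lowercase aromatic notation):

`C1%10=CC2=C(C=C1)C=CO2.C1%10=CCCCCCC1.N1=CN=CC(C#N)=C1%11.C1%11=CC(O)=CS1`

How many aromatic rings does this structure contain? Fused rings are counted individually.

The SMILES encodes a six-membered carbon ring with three alternating C=C double bonds, fused to a five-membered ring containing one oxygen and two C=C double bonds; an eight-membered carbon ring with one C=C double bond; a six-membered ring with nitrogens at positions 1 and 3 and three alternating double bonds; a five-membered ring of four carbons and one sulfur, with two C=C double bonds.
The fused 6/5-membered bicyclic (with one oxygen) is a single π system with 9 sp² atoms and 10 π electrons from ring double bonds plus a heteroatom lone pair. 10 = 4(2)+2, so the system is aromatic and both rings count as aromatic (benzofuran).
The 8-membered ring has six sp³ carbons, so it is not fully conjugated — not aromatic (cyclooctene).
The 6-membered ring with two nitrogens (1,3) has a continuous p-orbital overlap around the ring; 3 ring double bonds give 6 π electrons. That satisfies 4n+2 with n=1, so it is aromatic (pyrimidine).
The 5-membered ring with one sulfur is planar and fully conjugated; 2 ring double bonds (4 π electrons) plus a heteroatom lone pair (2) give 6 π electrons. 6 = 4(1)+2, so it is aromatic (thiophene).
4 of the 5 rings are aromatic. Total: 4.

4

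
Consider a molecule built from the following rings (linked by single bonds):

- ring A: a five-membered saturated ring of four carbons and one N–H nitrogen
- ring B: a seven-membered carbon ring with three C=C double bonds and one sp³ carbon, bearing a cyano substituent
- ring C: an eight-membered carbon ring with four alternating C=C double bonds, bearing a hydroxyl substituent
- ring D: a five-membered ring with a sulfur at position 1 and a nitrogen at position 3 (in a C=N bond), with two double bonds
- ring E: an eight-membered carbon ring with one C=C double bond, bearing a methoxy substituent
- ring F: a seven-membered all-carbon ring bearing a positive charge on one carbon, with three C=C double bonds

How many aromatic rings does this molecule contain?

Ring A has only sp³ atoms, so it is not fully conjugated — not aromatic (pyrrolidine).
Ring B has one sp³ carbon, so it is not fully conjugated — not aromatic (cycloheptatriene).
Ring C has only sp² ring atoms; a planar conformation would have a fully conjugated π system of 8 electrons. But 8 = 4(2), which is 4n not 4n+2, so ring C is not aromatic (cyclooctatetraene) — cyclooctatetraene distorts into a non-planar tub to avoid antiaromaticity.
Ring D is fully conjugated (every ring atom contributes a p orbital); 2 ring double bonds (4 π electrons) plus a heteroatom lone pair (2) give 6 π electrons. 6 = 4(1)+2, so ring D is aromatic (thiazole).
Ring E has six sp³ carbons, so it is not fully conjugated — not aromatic (cyclooctene).
Ring F is planar and fully conjugated; 3 ring double bonds (6 π electrons) plus the carbocation's empty p orbital (0, but keeps the ring conjugated) give 6 π electrons. 6 = 4(1)+2, so ring F is aromatic (tropylium cation).
Aromatic: D, F. Total: 2.

2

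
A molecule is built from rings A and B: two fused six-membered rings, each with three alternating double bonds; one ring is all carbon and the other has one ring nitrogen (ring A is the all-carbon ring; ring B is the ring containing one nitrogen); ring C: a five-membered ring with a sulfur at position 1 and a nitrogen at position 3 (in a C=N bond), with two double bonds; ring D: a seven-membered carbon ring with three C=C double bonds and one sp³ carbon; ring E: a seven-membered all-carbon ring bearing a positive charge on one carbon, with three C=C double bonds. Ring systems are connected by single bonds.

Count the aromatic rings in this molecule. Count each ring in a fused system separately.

4

Rings A and B form a fused bicyclic system (with one nitrogen) with 10 sp² atoms and 10 π electrons from ring double bonds. 10 = 4(2)+2, so the system is aromatic and both rings count as aromatic (quinoline).
Ring C is fully conjugated (every ring atom contributes a p orbital); 2 ring double bonds (4 π electrons) plus a heteroatom lone pair (2) give 6 π electrons. That satisfies 4n+2 with n=1, so ring C is aromatic (thiazole).
Ring D has one sp³ carbon, so it is not fully conjugated — not aromatic (cycloheptatriene).
Ring E is fully conjugated (every ring atom contributes a p orbital); 3 ring double bonds (6 π electrons) plus the carbocation's empty p orbital (0, but keeps the ring conjugated) give 6 π electrons. Since 6 = 4n+2 (n=1), ring E is aromatic (tropylium cation).
Aromatic: A, B, C, E. Total: 4.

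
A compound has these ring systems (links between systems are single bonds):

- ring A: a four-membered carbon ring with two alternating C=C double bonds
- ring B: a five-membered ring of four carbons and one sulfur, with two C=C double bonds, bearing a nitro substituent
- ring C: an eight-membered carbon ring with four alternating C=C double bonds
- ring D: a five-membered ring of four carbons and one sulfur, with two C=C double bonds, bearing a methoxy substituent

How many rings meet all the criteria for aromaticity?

Ring A has only sp² ring atoms; a planar conformation would have a fully conjugated π system of 4 electrons. But 4 = 4(1), which is 4n not 4n+2, so ring A is not aromatic (cyclobutadiene) — cyclobutadiene is antiaromatic and distorts to a rectangle.
Ring B is fully conjugated (every ring atom contributes a p orbital); 2 ring double bonds (4 π electrons) plus a heteroatom lone pair (2) give 6 π electrons. Since 6 = 4n+2 (n=1), ring B is aromatic (thiophene).
Ring C has only sp² ring atoms; a planar conformation would have a fully conjugated π system of 8 electrons. But 8 = 4(2), which is 4n not 4n+2, so ring C is not aromatic (cyclooctatetraene) — cyclooctatetraene distorts into a non-planar tub to avoid antiaromaticity.
Ring D has a continuous p-orbital overlap around the ring; 2 ring double bonds (4 π electrons) plus a heteroatom lone pair (2) give 6 π electrons. Since 6 = 4n+2 (n=1), ring D is aromatic (thiophene).
Aromatic: B, D. Total: 2.

2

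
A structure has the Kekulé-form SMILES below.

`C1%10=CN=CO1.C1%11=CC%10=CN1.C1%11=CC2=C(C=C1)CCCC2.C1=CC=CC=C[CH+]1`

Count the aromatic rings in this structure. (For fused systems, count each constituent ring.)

The SMILES encodes a five-membered ring with an oxygen at position 1 and a nitrogen at position 3 (in a C=N bond), with two double bonds; a five-membered ring of four carbons and one nitrogen bearing a hydrogen, with two C=C double bonds; a six-membered carbon ring with three alternating C=C double bonds, fused to a saturated six-membered carbon ring; a seven-membered all-carbon ring bearing a positive charge on one carbon, with three C=C double bonds.
The 5-membered ring with one oxygen and one =N– is planar and fully conjugated; 2 ring double bonds (4 π electrons) plus a heteroatom lone pair (2) give 6 π electrons. Since 6 = 4n+2 (n=1), it is aromatic (oxazole).
The 5-membered ring with one N–H is fully conjugated (every ring atom contributes a p orbital); 2 ring double bonds (4 π electrons) plus a heteroatom lone pair (2) give 6 π electrons. 6 = 4(1)+2, so it is aromatic (pyrrole).
The 6-membered ring is fully conjugated (every ring atom contributes a p orbital); 3 ring double bonds give 6 π electrons. Since 6 = 4n+2 (n=1), it is aromatic (benzene ring).
The second 6-membered ring has four sp³ carbons, so it is not fully conjugated — not aromatic (cyclohexane ring).
The 7-membered ring is fully conjugated (every ring atom contributes a p orbital); 3 ring double bonds (6 π electrons) plus the carbocation's empty p orbital (0, but keeps the ring conjugated) give 6 π electrons. 6 = 4(1)+2, so it is aromatic (tropylium cation).
4 of the 5 rings are aromatic. Total: 4.

4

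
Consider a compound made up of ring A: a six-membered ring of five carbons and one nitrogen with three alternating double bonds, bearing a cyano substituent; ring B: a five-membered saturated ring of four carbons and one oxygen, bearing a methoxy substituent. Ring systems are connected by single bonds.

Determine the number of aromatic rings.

1

Ring A is fully conjugated (every ring atom contributes a p orbital); 3 ring double bonds give 6 π electrons. That satisfies 4n+2 with n=1, so ring A is aromatic (pyridine).
Ring B has only sp³ atoms, so it is not fully conjugated — not aromatic (tetrahydrofuran).
Aromatic: A. Total: 1.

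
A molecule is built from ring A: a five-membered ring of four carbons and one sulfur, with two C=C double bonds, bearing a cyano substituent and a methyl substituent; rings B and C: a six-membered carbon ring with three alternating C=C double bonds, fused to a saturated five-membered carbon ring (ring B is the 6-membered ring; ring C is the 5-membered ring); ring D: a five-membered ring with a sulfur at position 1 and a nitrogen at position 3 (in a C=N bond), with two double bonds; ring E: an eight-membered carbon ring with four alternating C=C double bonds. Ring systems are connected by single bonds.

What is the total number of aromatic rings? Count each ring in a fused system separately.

Ring A is planar and fully conjugated; 2 ring double bonds (4 π electrons) plus a heteroatom lone pair (2) give 6 π electrons. Since 6 = 4n+2 (n=1), ring A is aromatic (thiophene).
Ring B has a continuous p-orbital overlap around the ring; 3 ring double bonds give 6 π electrons. 6 = 4(1)+2, so ring B is aromatic (benzene ring).
Ring C has three sp³ carbons, so it is not fully conjugated — not aromatic (cyclopentane ring).
Ring D is planar and fully conjugated; 2 ring double bonds (4 π electrons) plus a heteroatom lone pair (2) give 6 π electrons. That satisfies 4n+2 with n=1, so ring D is aromatic (thiazole).
Ring E has only sp² ring atoms; a planar conformation would have a fully conjugated π system of 8 electrons. But 8 = 4(2), which is 4n not 4n+2, so ring E is not aromatic (cyclooctatetraene) — cyclooctatetraene distorts into a non-planar tub to avoid antiaromaticity.
Aromatic: A, B, D. Total: 3.

3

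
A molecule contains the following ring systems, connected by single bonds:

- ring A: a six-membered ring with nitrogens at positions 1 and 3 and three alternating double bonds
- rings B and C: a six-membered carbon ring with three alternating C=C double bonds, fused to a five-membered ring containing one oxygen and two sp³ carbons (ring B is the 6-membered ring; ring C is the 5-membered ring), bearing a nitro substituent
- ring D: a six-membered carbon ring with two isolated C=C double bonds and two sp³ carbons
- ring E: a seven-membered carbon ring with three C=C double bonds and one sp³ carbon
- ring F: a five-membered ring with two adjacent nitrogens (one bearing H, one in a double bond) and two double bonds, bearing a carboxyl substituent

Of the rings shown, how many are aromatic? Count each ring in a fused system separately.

3

Ring A is planar and fully conjugated; 3 ring double bonds give 6 π electrons. 6 = 4(1)+2, so ring A is aromatic (pyrimidine).
Ring B is planar and fully conjugated; 3 ring double bonds give 6 π electrons. That satisfies 4n+2 with n=1, so ring B is aromatic (benzene ring).
Ring C has two sp³ carbons, so it is not fully conjugated — not aromatic (oxolane ring).
Ring D has two sp³ carbons, so it is not fully conjugated — not aromatic (1,4-cyclohexadiene).
Ring E has one sp³ carbon, so it is not fully conjugated — not aromatic (cycloheptatriene).
Ring F has a continuous p-orbital overlap around the ring; 2 ring double bonds (4 π electrons) plus a heteroatom lone pair (2) give 6 π electrons. 6 = 4(1)+2, so ring F is aromatic (pyrazole).
Aromatic: A, B, F. Total: 3.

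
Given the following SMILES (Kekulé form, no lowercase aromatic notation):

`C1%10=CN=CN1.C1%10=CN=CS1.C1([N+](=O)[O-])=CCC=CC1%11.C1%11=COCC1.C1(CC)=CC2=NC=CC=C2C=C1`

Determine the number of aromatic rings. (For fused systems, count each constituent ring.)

4

The SMILES encodes a five-membered ring with nitrogens at positions 1 and 3 (one bearing H, one in a C=N bond) and two double bonds; a five-membered ring with a sulfur at position 1 and a nitrogen at position 3 (in a C=N bond), with two double bonds; a six-membered carbon ring with two isolated C=C double bonds and two sp³ carbons; a five-membered ring of four carbons and one oxygen, with one C=C double bond and two sp³ carbons; two fused six-membered rings, each with three alternating double bonds; one ring is all carbon and the other has one ring nitrogen.
The 5-membered ring with two nitrogens (one N–H, one =N–) has a continuous p-orbital overlap around the ring; 2 ring double bonds (4 π electrons) plus a heteroatom lone pair (2) give 6 π electrons. 6 = 4(1)+2, so it is aromatic (imidazole).
The 5-membered ring with one sulfur and one =N– is planar and fully conjugated; 2 ring double bonds (4 π electrons) plus a heteroatom lone pair (2) give 6 π electrons. Since 6 = 4n+2 (n=1), it is aromatic (thiazole).
The 6-membered ring has two sp³ carbons, so it is not fully conjugated — not aromatic (1,4-cyclohexadiene).
The 5-membered ring with one oxygen has two sp³ carbons, so it is not fully conjugated — not aromatic (2,3-dihydrofuran).
The fused 6/6-membered bicyclic (with one nitrogen) is a single π system with 10 sp² atoms and 10 π electrons from ring double bonds. 10 = 4(2)+2, so the system is aromatic and both rings count as aromatic (quinoline).
4 of the 6 rings are aromatic. Total: 4.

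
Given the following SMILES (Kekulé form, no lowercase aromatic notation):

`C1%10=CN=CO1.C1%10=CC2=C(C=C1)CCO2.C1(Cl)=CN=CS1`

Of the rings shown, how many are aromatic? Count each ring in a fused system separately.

The SMILES encodes a five-membered ring with an oxygen at position 1 and a nitrogen at position 3 (in a C=N bond), with two double bonds; a six-membered carbon ring with three alternating C=C double bonds, fused to a five-membered ring containing one oxygen and two sp³ carbons; a five-membered ring with a sulfur at position 1 and a nitrogen at position 3 (in a C=N bond), with two double bonds.
The 5-membered ring with one oxygen and one =N– is fully conjugated (every ring atom contributes a p orbital); 2 ring double bonds (4 π electrons) plus a heteroatom lone pair (2) give 6 π electrons. 6 = 4(1)+2, so it is aromatic (oxazole).
The 6-membered ring has a continuous p-orbital overlap around the ring; 3 ring double bonds give 6 π electrons. 6 = 4(1)+2, so it is aromatic (benzene ring).
The 5-membered ring with one oxygen has two sp³ carbons, so it is not fully conjugated — not aromatic (oxolane ring).
The 5-membered ring with one sulfur and one =N– is planar and fully conjugated; 2 ring double bonds (4 π electrons) plus a heteroatom lone pair (2) give 6 π electrons. Since 6 = 4n+2 (n=1), it is aromatic (thiazole).
3 of the 4 rings are aromatic. Total: 3.

3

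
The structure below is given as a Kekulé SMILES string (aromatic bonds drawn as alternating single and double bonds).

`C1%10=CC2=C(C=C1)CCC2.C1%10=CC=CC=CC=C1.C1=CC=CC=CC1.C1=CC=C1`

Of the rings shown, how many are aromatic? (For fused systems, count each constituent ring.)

The SMILES encodes a six-membered carbon ring with three alternating C=C double bonds, fused to a saturated five-membered carbon ring; an eight-membered carbon ring with four alternating C=C double bonds; a seven-membered carbon ring with three C=C double bonds and one sp³ carbon; a four-membered carbon ring with two alternating C=C double bonds.
The 6-membered ring is fully conjugated (every ring atom contributes a p orbital); 3 ring double bonds give 6 π electrons. 6 = 4(1)+2, so it is aromatic (benzene ring).
The 5-membered ring has three sp³ carbons, so it is not fully conjugated — not aromatic (cyclopentane ring).
The 8-membered ring has only sp² ring atoms; a planar conformation would have a fully conjugated π system of 8 electrons. But 8 = 4(2), which is 4n not 4n+2, so it is not aromatic (cyclooctatetraene) — cyclooctatetraene distorts into a non-planar tub to avoid antiaromaticity.
The 7-membered ring has one sp³ carbon, so it is not fully conjugated — not aromatic (cycloheptatriene).
The 4-membered ring has only sp² ring atoms; a planar conformation would have a fully conjugated π system of 4 electrons. But 4 = 4(1), which is 4n not 4n+2, so it is not aromatic (cyclobutadiene) — cyclobutadiene is antiaromatic and distorts to a rectangle.
1 of the 5 rings is aromatic. Total: 1.

1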